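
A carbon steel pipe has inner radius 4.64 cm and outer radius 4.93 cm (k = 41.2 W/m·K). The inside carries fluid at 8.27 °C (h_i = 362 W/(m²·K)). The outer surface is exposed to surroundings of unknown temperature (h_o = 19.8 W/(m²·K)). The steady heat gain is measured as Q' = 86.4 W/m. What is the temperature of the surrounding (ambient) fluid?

T_out = 23.2 °C

Sum the resistances:
  R'_conv,in = 1/(2πr h) = 1/(2π·0.0464·362) = 0.009475 m·K/W
  R'_carbon steel = ln(0.0493/0.0464)/(2πk) = 0.06062/(2π·41.2) = 2.342×10^-4 m·K/W
  R'_conv,out = 1/(2πr h) = 1/(2π·0.0493·19.8) = 0.1630 m·K/W
ΣR = 0.1728 m·K/W
ΔT = Q'·ΣR = 86.4 × 0.1728 = 14.93 K
Heat flows inward, so T_out = T_in + ΔT = 8.27 + 14.93 = 23.2 °C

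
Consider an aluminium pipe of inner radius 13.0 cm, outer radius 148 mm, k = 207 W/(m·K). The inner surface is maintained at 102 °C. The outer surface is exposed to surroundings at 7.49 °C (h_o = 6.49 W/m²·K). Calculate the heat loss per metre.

Series thermal resistances, inner to outer:
  R'_aluminium = ln(0.148/0.130)/(2πk) = 0.1297/(2π·207) = 9.970×10^-5 m·K/W
  R'_conv,out = 1/(2πr h) = 1/(2π·0.148·6.49) = 0.1657 m·K/W
ΣR = 9.970×10^-5 + 0.1657 = 0.1658 m·K/W
Q' = ΔT/ΣR = (102 °C − 7.49 °C)/0.1658 = 570 W/m

Q' = 570 W/m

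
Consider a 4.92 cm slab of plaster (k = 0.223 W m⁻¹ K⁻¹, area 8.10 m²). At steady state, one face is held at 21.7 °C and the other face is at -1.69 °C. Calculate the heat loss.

Q = 859 W

Q = kA·ΔT/L = 0.223 × 8.10 × |21.7 °C − -1.69 °C| / 0.0492 = 859 W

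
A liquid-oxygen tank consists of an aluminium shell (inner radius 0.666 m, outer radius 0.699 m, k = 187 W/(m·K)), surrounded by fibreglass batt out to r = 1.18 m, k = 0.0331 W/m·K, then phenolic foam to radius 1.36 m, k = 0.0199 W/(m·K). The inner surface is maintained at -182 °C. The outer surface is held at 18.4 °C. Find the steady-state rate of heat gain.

Q = 108 W

Treat each layer as a resistance in series:
  R_aluminium = (1/0.666 − 1/0.699)/(4πk) = 0.07089/(4π·187) = 3.017×10^-5 K/W
  R_fibreglass batt = (1/0.699 − 1/1.18)/(4πk) = 0.5832/(4π·0.0331) = 1.402 K/W
  R_phenolic foam = (1/1.18 − 1/1.36)/(4πk) = 0.1122/(4π·0.0199) = 0.4485 K/W
ΣR = 3.017×10^-5 + 1.402 + 0.4485 = 1.851 K/W
Q = ΔT/ΣR = (-182 °C − 18.4 °C)/1.851 = -108 W
(Negative Q ⇒ heat flows inward; heat gain = 108 W.)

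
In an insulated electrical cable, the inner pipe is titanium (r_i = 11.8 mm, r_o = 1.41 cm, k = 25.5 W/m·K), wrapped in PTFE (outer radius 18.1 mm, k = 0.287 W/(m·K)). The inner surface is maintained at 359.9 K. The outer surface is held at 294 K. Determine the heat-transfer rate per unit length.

Q' = 472 W/m

Treat each layer as a resistance in series:
  R'_titanium = ln(0.0141/0.0118)/(2πk) = 0.1781/(2π·25.5) = 0.001111 m·K/W
  R'_PTFE = ln(0.0181/0.0141)/(2πk) = 0.2497/(2π·0.287) = 0.1385 m·K/W
ΣR = 0.001111 + 0.1385 = 0.1396 m·K/W
Q' = ΔT/ΣR = (359.9 K − 294 K)/0.1396 = 472 W/m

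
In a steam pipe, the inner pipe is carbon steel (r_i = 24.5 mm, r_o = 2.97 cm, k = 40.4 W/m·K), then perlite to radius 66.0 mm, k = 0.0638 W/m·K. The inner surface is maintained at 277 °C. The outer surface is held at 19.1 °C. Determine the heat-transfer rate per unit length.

Q' = 129 W/m

Resistance network (inner→outer):
  R'_carbon steel = ln(0.0297/0.0245)/(2πk) = 0.1925/(2π·40.4) = 7.582×10^-4 m·K/W
  R'_perlite = ln(0.0660/0.0297)/(2πk) = 0.7985/(2π·0.0638) = 1.992 m·K/W
ΣR = 7.582×10^-4 + 1.992 = 1.993 m·K/W
Q' = ΔT/ΣR = (277 °C − 19.1 °C)/1.993 = 129 W/m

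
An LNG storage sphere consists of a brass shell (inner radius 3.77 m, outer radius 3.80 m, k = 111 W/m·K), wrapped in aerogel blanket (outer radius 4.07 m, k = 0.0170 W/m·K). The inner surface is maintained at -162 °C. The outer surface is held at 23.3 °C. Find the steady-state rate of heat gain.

Series thermal resistances, inner to outer:
  R_brass = (1/3.77 − 1/3.80)/(4πk) = 0.002094/(4π·111) = 1.501×10^-6 K/W
  R_aerogel blanket = (1/3.80 − 1/4.07)/(4πk) = 0.01746/(4π·0.0170) = 0.08172 K/W
ΣR = 1.501×10^-6 + 0.08172 = 0.08172 K/W
Q = ΔT/ΣR = (-162 °C − 23.3 °C)/0.08172 = -2270 W
(Negative Q ⇒ heat flows inward; heat gain = 2270 W.)

Q = 2270 W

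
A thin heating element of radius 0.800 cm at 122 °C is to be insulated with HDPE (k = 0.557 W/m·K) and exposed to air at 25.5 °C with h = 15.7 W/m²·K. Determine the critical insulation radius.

r_cr = 3.55 cm

For a cylinder, r_cr = k_ins/h = 0.557/15.7 = 0.0355 m = 3.55 cm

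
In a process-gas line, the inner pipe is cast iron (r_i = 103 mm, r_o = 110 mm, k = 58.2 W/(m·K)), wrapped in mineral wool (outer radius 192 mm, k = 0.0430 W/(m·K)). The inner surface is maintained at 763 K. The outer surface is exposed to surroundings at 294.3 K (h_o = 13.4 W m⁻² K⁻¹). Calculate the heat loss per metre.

Resistance network (inner→outer):
  R'_cast iron = ln(0.110/0.103)/(2πk) = 0.06575/(2π·58.2) = 1.798×10^-4 m·K/W
  R'_mineral wool = ln(0.192/0.110)/(2πk) = 0.5570/(2π·0.0430) = 2.062 m·K/W
  R'_conv,out = 1/(2πr h) = 1/(2π·0.192·13.4) = 0.06186 m·K/W
ΣR = 1.798×10^-4 + 2.062 + 0.06186 = 2.124 m·K/W
Q' = ΔT/ΣR = (763 K − 294.3 K)/2.124 = 221 W/m

Q' = 221 W/m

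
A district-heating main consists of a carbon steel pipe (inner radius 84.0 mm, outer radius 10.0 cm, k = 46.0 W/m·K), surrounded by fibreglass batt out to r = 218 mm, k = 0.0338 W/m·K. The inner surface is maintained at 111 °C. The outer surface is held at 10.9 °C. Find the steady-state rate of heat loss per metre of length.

Treat each layer as a resistance in series:
  R'_carbon steel = ln(0.100/0.0840)/(2πk) = 0.1744/(2π·46.0) = 6.032×10^-4 m·K/W
  R'_fibreglass batt = ln(0.218/0.100)/(2πk) = 0.7793/(2π·0.0338) = 3.670 m·K/W
ΣR = 6.032×10^-4 + 3.670 = 3.671 m·K/W
Q' = ΔT/ΣR = (111 °C − 10.9 °C)/3.671 = 27.3 W/m

Q' = 27.3 W/m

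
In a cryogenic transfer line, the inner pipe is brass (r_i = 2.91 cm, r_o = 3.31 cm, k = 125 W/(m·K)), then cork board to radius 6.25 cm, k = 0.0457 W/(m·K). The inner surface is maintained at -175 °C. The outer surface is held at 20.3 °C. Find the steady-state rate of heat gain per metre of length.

Q' = 88.2 W/m

Resistance network (inner→outer):
  R'_brass = ln(0.0331/0.0291)/(2πk) = 0.1288/(2π·125) = 1.640×10^-4 m·K/W
  R'_cork board = ln(0.0625/0.0331)/(2πk) = 0.6356/(2π·0.0457) = 2.214 m·K/W
ΣR = 1.640×10^-4 + 2.214 = 2.214 m·K/W
Q' = ΔT/ΣR = (-175 °C − 20.3 °C)/2.214 = -88.2 W/m
(Negative Q' ⇒ heat flows inward; heat gain = 88.2 W/m.)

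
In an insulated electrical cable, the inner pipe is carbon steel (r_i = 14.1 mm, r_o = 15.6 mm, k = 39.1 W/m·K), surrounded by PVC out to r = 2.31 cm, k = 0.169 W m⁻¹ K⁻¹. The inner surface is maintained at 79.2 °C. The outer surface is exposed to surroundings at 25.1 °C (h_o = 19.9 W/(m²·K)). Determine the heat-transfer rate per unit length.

Series thermal resistances, inner to outer:
  R'_carbon steel = ln(0.0156/0.0141)/(2πk) = 0.1011/(2π·39.1) = 4.115×10^-4 m·K/W
  R'_PVC = ln(0.0231/0.0156)/(2πk) = 0.3926/(2π·0.169) = 0.3697 m·K/W
  R'_conv,out = 1/(2πr h) = 1/(2π·0.0231·19.9) = 0.3462 m·K/W
ΣR = 4.115×10^-4 + 0.3697 + 0.3462 = 0.7163 m·K/W
Q' = ΔT/ΣR = (79.2 °C − 25.1 °C)/0.7163 = 75.5 W/m

Q' = 75.5 W/m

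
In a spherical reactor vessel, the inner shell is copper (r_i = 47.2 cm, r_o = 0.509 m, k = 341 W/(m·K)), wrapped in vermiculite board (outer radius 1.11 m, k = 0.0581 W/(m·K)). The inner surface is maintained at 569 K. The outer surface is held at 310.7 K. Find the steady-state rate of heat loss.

Series thermal resistances, inner to outer:
  R_copper = (1/0.472 − 1/0.509)/(4πk) = 0.1540/(4π·341) = 3.594×10^-5 K/W
  R_vermiculite board = (1/0.509 − 1/1.11)/(4πk) = 1.064/(4π·0.0581) = 1.457 K/W
ΣR = 3.594×10^-5 + 1.457 = 1.457 K/W
Q = ΔT/ΣR = (569 K − 310.7 K)/1.457 = 177 W

Q = 177 W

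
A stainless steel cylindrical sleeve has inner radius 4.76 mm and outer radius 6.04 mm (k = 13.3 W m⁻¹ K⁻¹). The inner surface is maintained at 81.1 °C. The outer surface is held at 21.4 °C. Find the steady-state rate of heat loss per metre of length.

Q' = 2πk·ΔT/ln(r₂/r₁) = 2π × 13.3 × 59.7 / ln(0.00604/0.00476) = 20900 W/m

Q' = 20.9 kW/m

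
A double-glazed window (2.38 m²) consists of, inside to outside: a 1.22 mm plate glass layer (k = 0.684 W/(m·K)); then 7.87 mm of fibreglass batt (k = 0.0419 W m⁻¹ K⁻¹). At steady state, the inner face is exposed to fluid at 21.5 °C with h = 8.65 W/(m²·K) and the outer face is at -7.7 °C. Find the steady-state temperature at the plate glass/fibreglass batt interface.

T = 10.3 °C

Series thermal resistances, inner to outer:
  R_conv,in = 1/(hA) = 1/(8.65·2.38) = 0.04857 K/W
  R_plate glass = L/(kA) = 0.00122/(0.684·2.38) = 7.494×10^-4 K/W
  R_fibreglass batt = L/(kA) = 0.00787/(0.0419·2.38) = 0.07892 K/W
ΣR = 0.04857 + 7.494×10^-4 + 0.07892 = 0.1282 K/W
Q = ΔT/ΣR = (21.5 °C − -7.7 °C)/0.1282 = 227.8 W
From the inner boundary to the plate glass/fibreglass batt interface, ΣR_partial = 0.04932 K/W.
T_interface = T_in − Q·ΣR_partial = 21.5 °C − (227.8)(0.04932) = 10.3 °C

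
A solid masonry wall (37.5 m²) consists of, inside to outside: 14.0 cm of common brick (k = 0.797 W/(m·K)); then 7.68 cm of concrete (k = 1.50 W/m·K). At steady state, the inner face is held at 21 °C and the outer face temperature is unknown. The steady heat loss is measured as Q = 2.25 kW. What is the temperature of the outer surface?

Sum the resistances:
  R_common brick = L/(kA) = 0.140/(0.797·37.5) = 0.004684 K/W
  R_concrete = L/(kA) = 0.0768/(1.50·37.5) = 0.001365 K/W
ΣR = 0.006050 K/W
ΔT = Q·ΣR = 2250 × 0.006050 = 13.61 K
Heat flows outward, so T_out = T_in − ΔT = 21 − 13.61 = 7.39 °C

T_out = 7.39 °C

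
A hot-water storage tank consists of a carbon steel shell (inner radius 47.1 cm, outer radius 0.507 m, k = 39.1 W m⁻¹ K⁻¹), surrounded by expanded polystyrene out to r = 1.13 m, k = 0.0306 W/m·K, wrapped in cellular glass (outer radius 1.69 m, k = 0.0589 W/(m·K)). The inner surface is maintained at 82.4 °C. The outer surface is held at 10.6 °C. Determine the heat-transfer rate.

Series thermal resistances, inner to outer:
  R_carbon steel = (1/0.471 − 1/0.507)/(4πk) = 0.1508/(4π·39.1) = 3.068×10^-4 K/W
  R_expanded polystyrene = (1/0.507 − 1/1.13)/(4πk) = 1.087/(4π·0.0306) = 2.828 K/W
  R_cellular glass = (1/1.13 − 1/1.69)/(4πk) = 0.2932/(4π·0.0589) = 0.3962 K/W
ΣR = 3.068×10^-4 + 2.828 + 0.3962 = 3.225 K/W
Q = ΔT/ΣR = (82.4 °C − 10.6 °C)/3.225 = 22.3 W

Q = 22.3 W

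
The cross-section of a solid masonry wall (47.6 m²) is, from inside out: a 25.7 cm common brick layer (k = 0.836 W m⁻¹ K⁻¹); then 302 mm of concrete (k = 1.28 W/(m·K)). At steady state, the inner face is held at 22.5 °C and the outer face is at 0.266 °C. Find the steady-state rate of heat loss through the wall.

Q = 1950 W

Series thermal resistances, inner to outer:
  R_common brick = L/(kA) = 0.257/(0.836·47.6) = 0.006458 K/W
  R_concrete = L/(kA) = 0.302/(1.28·47.6) = 0.004957 K/W
ΣR = 0.006458 + 0.004957 = 0.01141 K/W
Q = ΔT/ΣR = (22.5 °C − 0.266 °C)/0.01141 = 1950 W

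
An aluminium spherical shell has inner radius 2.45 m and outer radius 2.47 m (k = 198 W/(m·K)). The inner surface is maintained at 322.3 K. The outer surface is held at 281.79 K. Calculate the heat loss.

Q = 3.05×10^7 W

Q = 4πk·ΔT/(1/r₁ − 1/r₂) = 4π × 198 × 40.51 / (1/2.45 − 1/2.47) = 3.05×10^7 W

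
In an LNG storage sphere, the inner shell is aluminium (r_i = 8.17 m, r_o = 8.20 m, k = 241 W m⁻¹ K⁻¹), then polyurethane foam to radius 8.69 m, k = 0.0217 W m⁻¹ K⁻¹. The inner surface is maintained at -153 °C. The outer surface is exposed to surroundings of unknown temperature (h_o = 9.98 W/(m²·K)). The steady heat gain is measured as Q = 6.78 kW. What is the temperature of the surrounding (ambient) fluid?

T_out = 18.7 °C

Series resistances:
  R_aluminium = (1/8.17 − 1/8.20)/(4πk) = 4.478×10^-4/(4π·241) = 1.479×10^-7 K/W
  R_polyurethane foam = (1/8.20 − 1/8.69)/(4πk) = 0.006876/(4π·0.0217) = 0.02522 K/W
  R_conv,out = 1/(4πr²h) = 1/(4π·8.69²·9.98) = 1.056×10^-4 K/W
ΣR = 0.02532 K/W
ΔT = Q·ΣR = 6780 × 0.02532 = 171.7 K
Heat flows inward, so T_out = T_in + ΔT = -153 + 171.7 = 18.7 °C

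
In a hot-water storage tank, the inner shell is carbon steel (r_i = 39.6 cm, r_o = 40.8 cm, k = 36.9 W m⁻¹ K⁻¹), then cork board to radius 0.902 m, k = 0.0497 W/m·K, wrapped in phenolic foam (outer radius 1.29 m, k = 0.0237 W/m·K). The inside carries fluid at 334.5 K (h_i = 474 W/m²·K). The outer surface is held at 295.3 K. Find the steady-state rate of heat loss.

Treat each layer as a resistance in series:
  R_conv,in = 1/(4πr²h) = 1/(4π·0.396²·474) = 0.001071 K/W
  R_carbon steel = (1/0.396 − 1/0.408)/(4πk) = 0.07427/(4π·36.9) = 1.602×10^-4 K/W
  R_cork board = (1/0.408 − 1/0.902)/(4πk) = 1.342/(4π·0.0497) = 2.149 K/W
  R_phenolic foam = (1/0.902 − 1/1.29)/(4πk) = 0.3335/(4π·0.0237) = 1.120 K/W
ΣR = 0.001071 + 1.602×10^-4 + 2.149 + 1.120 = 3.270 K/W
Q = ΔT/ΣR = (334.5 K − 295.3 K)/3.270 = 12.0 W

Q = 12.0 W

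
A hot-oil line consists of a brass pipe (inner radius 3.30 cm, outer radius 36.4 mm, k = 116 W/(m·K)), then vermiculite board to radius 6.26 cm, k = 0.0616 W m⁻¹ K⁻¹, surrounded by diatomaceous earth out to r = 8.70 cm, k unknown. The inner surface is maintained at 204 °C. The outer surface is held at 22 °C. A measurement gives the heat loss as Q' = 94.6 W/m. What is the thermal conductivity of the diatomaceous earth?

ΣR = ΔT/Q' = |204 − 22|/94.6 = 1.924 m·K/W
Known resistances:
  R'_brass = ln(0.0364/0.0330)/(2πk) = 0.09806/(2π·116) = 1.345×10^-4 m·K/W
  R'_vermiculite board = ln(0.0626/0.0364)/(2πk) = 0.5422/(2π·0.0616) = 1.401 m·K/W
R_diatomaceous earth = ΣR − ΣR_known = 1.924 − 1.401 = 0.5230 m·K/W
ln(r₂/r₁)/(2πk) = 0.5230 ⇒ k = 0.3291/(2π·0.5230) = 0.100 W/m·K

k = 0.100 W/m·K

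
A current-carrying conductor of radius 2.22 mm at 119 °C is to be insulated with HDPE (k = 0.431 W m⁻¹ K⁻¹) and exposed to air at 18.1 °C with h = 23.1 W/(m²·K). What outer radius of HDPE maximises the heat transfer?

r_cr = 1.87 cm

For a cylinder, r_cr = k_ins/h = 0.431/23.1 = 0.0187 m = 1.87 cm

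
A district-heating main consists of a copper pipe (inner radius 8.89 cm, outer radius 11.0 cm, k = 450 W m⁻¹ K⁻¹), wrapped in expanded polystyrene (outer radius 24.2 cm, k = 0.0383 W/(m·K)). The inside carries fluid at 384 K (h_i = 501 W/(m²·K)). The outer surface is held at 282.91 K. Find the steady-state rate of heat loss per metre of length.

Series thermal resistances, inner to outer:
  R'_conv,in = 1/(2πr h) = 1/(2π·0.0889·501) = 0.003573 m·K/W
  R'_copper = ln(0.110/0.0889)/(2πk) = 0.2130/(2π·450) = 7.532×10^-5 m·K/W
  R'_expanded polystyrene = ln(0.242/0.110)/(2πk) = 0.7885/(2π·0.0383) = 3.276 m·K/W
ΣR = 0.003573 + 7.532×10^-5 + 3.276 = 3.280 m·K/W
Q' = ΔT/ΣR = (384 K − 282.91 K)/3.280 = 30.8 W/m

Q' = 30.8 W/m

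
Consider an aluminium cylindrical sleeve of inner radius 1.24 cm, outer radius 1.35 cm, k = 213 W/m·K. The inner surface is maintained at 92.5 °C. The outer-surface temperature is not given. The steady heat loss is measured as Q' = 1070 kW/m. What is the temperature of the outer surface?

Series resistances:
  R'_aluminium = ln(0.0135/0.0124)/(2πk) = 0.08499/(2π·213) = 6.351×10^-5 m·K/W
ΣR = 6.351×10^-5 m·K/W
ΔT = Q'·ΣR = 1.07×10^6 × 6.351×10^-5 = 67.96 K
Heat flows outward, so T_out = T_in − ΔT = 92.5 − 67.96 = 24.5 °C

T_out = 24.5 °C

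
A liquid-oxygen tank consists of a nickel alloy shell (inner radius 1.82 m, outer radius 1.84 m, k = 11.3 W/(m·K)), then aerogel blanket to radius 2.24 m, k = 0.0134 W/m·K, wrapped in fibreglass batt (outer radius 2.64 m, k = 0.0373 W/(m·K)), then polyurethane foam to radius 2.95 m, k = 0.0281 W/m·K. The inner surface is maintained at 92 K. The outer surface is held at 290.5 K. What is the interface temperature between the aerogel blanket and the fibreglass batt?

T = 229.3 K

Treat each layer as a resistance in series:
  R_nickel alloy = (1/1.82 − 1/1.84)/(4πk) = 0.005972/(4π·11.3) = 4.206×10^-5 K/W
  R_aerogel blanket = (1/1.84 − 1/2.24)/(4πk) = 0.09705/(4π·0.0134) = 0.5763 K/W
  R_fibreglass batt = (1/2.24 − 1/2.64)/(4πk) = 0.06764/(4π·0.0373) = 0.1443 K/W
  R_polyurethane foam = (1/2.64 − 1/2.95)/(4πk) = 0.03980/(4π·0.0281) = 0.1127 K/W
ΣR = 4.206×10^-5 + 0.5763 + 0.1443 + 0.1127 = 0.8333 K/W
Q = ΔT/ΣR = (92 K − 290.5 K)/0.8333 = -238.2 W
From the inner boundary to the aerogel blanket/fibreglass batt interface, ΣR_partial = 0.5763 K/W.
T_interface = T_in − Q·ΣR_partial = 92 K − (-238.2)(0.5763) = 229.3 K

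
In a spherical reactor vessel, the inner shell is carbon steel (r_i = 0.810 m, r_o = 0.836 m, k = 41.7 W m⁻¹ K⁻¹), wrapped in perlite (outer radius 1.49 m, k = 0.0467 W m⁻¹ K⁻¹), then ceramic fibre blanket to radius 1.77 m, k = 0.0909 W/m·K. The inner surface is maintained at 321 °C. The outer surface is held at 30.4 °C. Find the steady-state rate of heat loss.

Q = 294 W

Series thermal resistances, inner to outer:
  R_carbon steel = (1/0.810 − 1/0.836)/(4πk) = 0.03840/(4π·41.7) = 7.327×10^-5 K/W
  R_perlite = (1/0.836 − 1/1.49)/(4πk) = 0.5250/(4π·0.0467) = 0.8947 K/W
  R_ceramic fibre blanket = (1/1.49 − 1/1.77)/(4πk) = 0.1062/(4π·0.0909) = 0.09294 K/W
ΣR = 7.327×10^-5 + 0.8947 + 0.09294 = 0.9877 K/W
Q = ΔT/ΣR = (321 °C − 30.4 °C)/0.9877 = 294 W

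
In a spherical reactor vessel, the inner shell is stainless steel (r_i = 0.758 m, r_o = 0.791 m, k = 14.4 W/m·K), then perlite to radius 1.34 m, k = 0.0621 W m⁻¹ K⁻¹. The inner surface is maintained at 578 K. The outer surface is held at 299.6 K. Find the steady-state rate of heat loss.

Q = 419 W

Resistance network (inner→outer):
  R_stainless steel = (1/0.758 − 1/0.791)/(4πk) = 0.05504/(4π·14.4) = 3.042×10^-4 K/W
  R_perlite = (1/0.791 − 1/1.34)/(4πk) = 0.5180/(4π·0.0621) = 0.6637 K/W
ΣR = 3.042×10^-4 + 0.6637 = 0.6640 K/W
Q = ΔT/ΣR = (578 K − 299.6 K)/0.6640 = 419 W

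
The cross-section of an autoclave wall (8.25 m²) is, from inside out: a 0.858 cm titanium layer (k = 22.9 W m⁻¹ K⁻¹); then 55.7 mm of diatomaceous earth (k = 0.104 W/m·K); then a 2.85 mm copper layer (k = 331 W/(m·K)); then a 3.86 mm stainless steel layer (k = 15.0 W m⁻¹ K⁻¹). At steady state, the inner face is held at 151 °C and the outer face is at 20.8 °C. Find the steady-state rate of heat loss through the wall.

Q = 2.00 kW

Series thermal resistances, inner to outer:
  R_titanium = L/(kA) = 0.00858/(22.9·8.25) = 4.541×10^-5 K/W
  R_diatomaceous earth = L/(kA) = 0.0557/(0.104·8.25) = 0.06492 K/W
  R_copper = L/(kA) = 0.00285/(331·8.25) = 1.044×10^-6 K/W
  R_stainless steel = L/(kA) = 0.00386/(15.0·8.25) = 3.119×10^-5 K/W
ΣR = 4.541×10^-5 + 0.06492 + 1.044×10^-6 + 3.119×10^-5 = 0.06500 K/W
Q = ΔT/ΣR = (151 °C − 20.8 °C)/0.06500 = 2000 W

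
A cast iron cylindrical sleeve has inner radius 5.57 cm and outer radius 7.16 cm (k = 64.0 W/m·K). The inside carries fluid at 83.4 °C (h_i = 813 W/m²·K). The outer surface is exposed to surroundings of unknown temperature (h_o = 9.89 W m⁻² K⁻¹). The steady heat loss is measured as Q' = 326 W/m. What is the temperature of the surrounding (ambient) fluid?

T_out = 8.78 °C

Sum the resistances:
  R'_conv,in = 1/(2πr h) = 1/(2π·0.0557·813) = 0.003515 m·K/W
  R'_cast iron = ln(0.0716/0.0557)/(2πk) = 0.2511/(2π·64.0) = 6.245×10^-4 m·K/W
  R'_conv,out = 1/(2πr h) = 1/(2π·0.0716·9.89) = 0.2248 m·K/W
ΣR = 0.2289 m·K/W
ΔT = Q'·ΣR = 326 × 0.2289 = 74.62 K
Heat flows outward, so T_out = T_in − ΔT = 83.4 − 74.62 = 8.78 °C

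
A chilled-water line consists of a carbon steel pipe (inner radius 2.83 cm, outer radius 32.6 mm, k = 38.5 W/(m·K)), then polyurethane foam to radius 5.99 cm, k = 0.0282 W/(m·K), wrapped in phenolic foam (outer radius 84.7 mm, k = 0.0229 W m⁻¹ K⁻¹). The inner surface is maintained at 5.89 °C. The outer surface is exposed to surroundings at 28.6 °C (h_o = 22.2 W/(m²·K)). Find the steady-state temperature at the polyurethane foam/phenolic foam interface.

Resistance network (inner→outer):
  R'_carbon steel = ln(0.0326/0.0283)/(2πk) = 0.1415/(2π·38.5) = 5.847×10^-4 m·K/W
  R'_polyurethane foam = ln(0.0599/0.0326)/(2πk) = 0.6084/(2π·0.0282) = 3.433 m·K/W
  R'_phenolic foam = ln(0.0847/0.0599)/(2πk) = 0.3464/(2π·0.0229) = 2.408 m·K/W
  R'_conv,out = 1/(2πr h) = 1/(2π·0.0847·22.2) = 0.08464 m·K/W
ΣR = 5.847×10^-4 + 3.433 + 2.408 + 0.08464 = 5.926 m·K/W
Q' = ΔT/ΣR = (5.89 °C − 28.6 °C)/5.926 = -3.832 W/m
From the inner boundary to the polyurethane foam/phenolic foam interface, ΣR_partial = 3.434 m·K/W.
T_interface = T_in − Q'·ΣR_partial = 5.89 °C − (-3.832)(3.434) = 19.0 °C

T = 19.0 °C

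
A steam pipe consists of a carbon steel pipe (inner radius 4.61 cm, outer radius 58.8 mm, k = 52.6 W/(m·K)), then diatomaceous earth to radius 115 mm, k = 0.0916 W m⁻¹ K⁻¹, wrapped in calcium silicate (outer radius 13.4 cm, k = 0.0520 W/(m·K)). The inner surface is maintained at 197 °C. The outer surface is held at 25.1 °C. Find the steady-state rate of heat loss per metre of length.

Resistance network (inner→outer):
  R'_carbon steel = ln(0.0588/0.0461)/(2πk) = 0.2433/(2π·52.6) = 7.363×10^-4 m·K/W
  R'_diatomaceous earth = ln(0.115/0.0588)/(2πk) = 0.6708/(2π·0.0916) = 1.165 m·K/W
  R'_calcium silicate = ln(0.134/0.115)/(2πk) = 0.1529/(2π·0.0520) = 0.4680 m·K/W
ΣR = 7.363×10^-4 + 1.165 + 0.4680 = 1.634 m·K/W
Q' = ΔT/ΣR = (197 °C − 25.1 °C)/1.634 = 105 W/m

Q' = 105 W/m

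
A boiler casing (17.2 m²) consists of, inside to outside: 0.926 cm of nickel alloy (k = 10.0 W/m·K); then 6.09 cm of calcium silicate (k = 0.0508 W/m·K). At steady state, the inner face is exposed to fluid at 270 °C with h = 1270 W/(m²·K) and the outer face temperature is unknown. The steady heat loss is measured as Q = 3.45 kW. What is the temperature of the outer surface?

Series resistances:
  R_conv,in = 1/(hA) = 1/(1270·17.2) = 4.578×10^-5 K/W
  R_nickel alloy = L/(kA) = 0.00926/(10.0·17.2) = 5.384×10^-5 K/W
  R_calcium silicate = L/(kA) = 0.0609/(0.0508·17.2) = 0.06970 K/W
ΣR = 0.06980 K/W
ΔT = Q·ΣR = 3450 × 0.06980 = 240.8 K
Heat flows outward, so T_out = T_in − ΔT = 270 − 240.8 = 29.2 °C

T_out = 29.2 °C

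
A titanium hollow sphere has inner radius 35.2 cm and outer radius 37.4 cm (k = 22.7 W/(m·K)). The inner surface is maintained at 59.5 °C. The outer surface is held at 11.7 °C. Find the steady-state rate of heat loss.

Q = 4πk·ΔT/(1/r₁ − 1/r₂) = 4π × 22.7 × 47.8 / (1/0.352 − 1/0.374) = 81600 W

Q = 81.6 kW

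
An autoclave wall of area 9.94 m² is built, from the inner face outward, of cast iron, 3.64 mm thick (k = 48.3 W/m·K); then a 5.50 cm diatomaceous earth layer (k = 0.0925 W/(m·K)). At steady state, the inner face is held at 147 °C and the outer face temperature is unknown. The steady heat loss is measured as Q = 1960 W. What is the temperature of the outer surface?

T_out = 29.7 °C

Series resistances:
  R_cast iron = L/(kA) = 0.00364/(48.3·9.94) = 7.582×10^-6 K/W
  R_diatomaceous earth = L/(kA) = 0.0550/(0.0925·9.94) = 0.05982 K/W
ΣR = 0.05983 K/W
ΔT = Q·ΣR = 1960 × 0.05983 = 117.3 K
Heat flows outward, so T_out = T_in − ΔT = 147 − 117.3 = 29.7 °C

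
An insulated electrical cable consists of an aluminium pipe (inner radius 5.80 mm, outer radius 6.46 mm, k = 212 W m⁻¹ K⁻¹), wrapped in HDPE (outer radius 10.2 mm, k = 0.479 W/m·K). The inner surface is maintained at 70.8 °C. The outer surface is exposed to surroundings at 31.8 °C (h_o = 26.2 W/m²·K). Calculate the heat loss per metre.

Resistance network (inner→outer):
  R'_aluminium = ln(0.00646/0.00580)/(2πk) = 0.1078/(2π·212) = 8.091×10^-5 m·K/W
  R'_HDPE = ln(0.0102/0.00646)/(2πk) = 0.4568/(2π·0.479) = 0.1518 m·K/W
  R'_conv,out = 1/(2πr h) = 1/(2π·0.0102·26.2) = 0.5956 m·K/W
ΣR = 8.091×10^-5 + 0.1518 + 0.5956 = 0.7475 m·K/W
Q' = ΔT/ΣR = (70.8 °C − 31.8 °C)/0.7475 = 52.2 W/m

Q' = 52.2 W/m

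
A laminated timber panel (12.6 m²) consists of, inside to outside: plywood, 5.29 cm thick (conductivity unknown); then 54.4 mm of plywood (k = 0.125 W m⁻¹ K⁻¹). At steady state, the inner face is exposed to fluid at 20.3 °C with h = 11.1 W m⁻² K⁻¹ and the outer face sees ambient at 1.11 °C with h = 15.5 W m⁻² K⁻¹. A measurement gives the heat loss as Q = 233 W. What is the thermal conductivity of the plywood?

k = 0.118 W/m·K

ΣR = ΔT/Q = |20.3 − 1.11|/233 = 0.08236 K/W
Known resistances:
  R_conv,in = 1/(hA) = 1/(11.1·12.6) = 0.007150 K/W
  R_plywood = L/(kA) = 0.0544/(0.125·12.6) = 0.03454 K/W
  R_conv,out = 1/(hA) = 1/(15.5·12.6) = 0.005120 K/W
R_plywood = ΣR − ΣR_known = 0.08236 − 0.04681 = 0.03555 K/W
L/(kA) = 0.03555 ⇒ k = 0.0529/(0.03555·12.6) = 0.118 W/m·K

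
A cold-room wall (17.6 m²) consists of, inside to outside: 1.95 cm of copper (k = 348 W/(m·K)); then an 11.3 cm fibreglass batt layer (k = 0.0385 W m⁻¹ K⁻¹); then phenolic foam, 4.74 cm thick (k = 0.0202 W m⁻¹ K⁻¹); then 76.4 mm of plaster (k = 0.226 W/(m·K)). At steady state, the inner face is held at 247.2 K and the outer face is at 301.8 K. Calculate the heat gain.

Series thermal resistances, inner to outer:
  R_copper = L/(kA) = 0.0195/(348·17.6) = 3.184×10^-6 K/W
  R_fibreglass batt = L/(kA) = 0.113/(0.0385·17.6) = 0.1668 K/W
  R_phenolic foam = L/(kA) = 0.0474/(0.0202·17.6) = 0.1333 K/W
  R_plaster = L/(kA) = 0.0764/(0.226·17.6) = 0.01921 K/W
ΣR = 3.184×10^-6 + 0.1668 + 0.1333 + 0.01921 = 0.3193 K/W
Q = ΔT/ΣR = (247.2 K − 301.8 K)/0.3193 = -171 W
(Negative Q ⇒ heat flows inward; heat gain = 171 W.)

Q = 171 W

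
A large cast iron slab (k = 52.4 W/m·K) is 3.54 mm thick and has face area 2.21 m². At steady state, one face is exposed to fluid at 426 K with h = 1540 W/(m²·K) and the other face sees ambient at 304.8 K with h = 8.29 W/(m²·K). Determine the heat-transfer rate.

Q = 2210 W

Treat each layer as a resistance in series:
  R_conv,in = 1/(hA) = 1/(1540·2.21) = 2.938×10^-4 K/W
  R_cast iron = L/(kA) = 0.00354/(52.4·2.21) = 3.057×10^-5 K/W
  R_conv,out = 1/(hA) = 1/(8.29·2.21) = 0.05458 K/W
ΣR = 2.938×10^-4 + 3.057×10^-5 + 0.05458 = 0.05490 K/W
Q = ΔT/ΣR = (426 K − 304.8 K)/0.05490 = 2210 W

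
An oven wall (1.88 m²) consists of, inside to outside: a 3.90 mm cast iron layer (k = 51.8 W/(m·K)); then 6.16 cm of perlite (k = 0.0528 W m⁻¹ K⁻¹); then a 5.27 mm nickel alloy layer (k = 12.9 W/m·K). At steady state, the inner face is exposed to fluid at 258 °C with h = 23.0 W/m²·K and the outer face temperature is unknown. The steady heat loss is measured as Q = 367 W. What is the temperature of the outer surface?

T_out = 21.7 °C

Series resistances:
  R_conv,in = 1/(hA) = 1/(23.0·1.88) = 0.02313 K/W
  R_cast iron = L/(kA) = 0.00390/(51.8·1.88) = 4.005×10^-5 K/W
  R_perlite = L/(kA) = 0.0616/(0.0528·1.88) = 0.6206 K/W
  R_nickel alloy = L/(kA) = 0.00527/(12.9·1.88) = 2.173×10^-4 K/W
ΣR = 0.6440 K/W
ΔT = Q·ΣR = 367 × 0.6440 = 236.3 K
Heat flows outward, so T_out = T_in − ΔT = 258 − 236.3 = 21.7 °C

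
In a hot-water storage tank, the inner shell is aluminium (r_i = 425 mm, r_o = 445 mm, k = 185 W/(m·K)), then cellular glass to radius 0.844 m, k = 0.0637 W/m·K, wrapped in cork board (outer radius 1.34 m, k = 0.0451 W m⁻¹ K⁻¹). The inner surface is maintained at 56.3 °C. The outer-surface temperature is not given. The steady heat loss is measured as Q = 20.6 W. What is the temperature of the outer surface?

T_out = 13.0 °C

Sum the resistances:
  R_aluminium = (1/0.425 − 1/0.445)/(4πk) = 0.1058/(4π·185) = 4.549×10^-5 K/W
  R_cellular glass = (1/0.445 − 1/0.844)/(4πk) = 1.062/(4π·0.0637) = 1.327 K/W
  R_cork board = (1/0.844 − 1/1.34)/(4πk) = 0.4386/(4π·0.0451) = 0.7738 K/W
ΣR = 2.101 K/W
ΔT = Q·ΣR = 20.6 × 2.101 = 43.28 K
Heat flows outward, so T_out = T_in − ΔT = 56.3 − 43.28 = 13.0 °C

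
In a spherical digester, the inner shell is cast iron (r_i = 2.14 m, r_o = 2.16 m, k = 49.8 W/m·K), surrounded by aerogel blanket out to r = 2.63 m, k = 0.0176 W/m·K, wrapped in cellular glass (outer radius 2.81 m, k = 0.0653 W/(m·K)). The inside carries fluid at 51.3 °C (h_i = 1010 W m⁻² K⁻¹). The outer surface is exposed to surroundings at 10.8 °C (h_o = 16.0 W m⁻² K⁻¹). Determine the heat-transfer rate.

Q = 100 W

Series thermal resistances, inner to outer:
  R_conv,in = 1/(4πr²h) = 1/(4π·2.14²·1010) = 1.720×10^-5 K/W
  R_cast iron = (1/2.14 − 1/2.16)/(4πk) = 0.004327/(4π·49.8) = 6.914×10^-6 K/W
  R_aerogel blanket = (1/2.16 − 1/2.63)/(4πk) = 0.08273/(4π·0.0176) = 0.3741 K/W
  R_cellular glass = (1/2.63 − 1/2.81)/(4πk) = 0.02436/(4π·0.0653) = 0.02968 K/W
  R_conv,out = 1/(4πr²h) = 1/(4π·2.81²·16.0) = 6.299×10^-4 K/W
ΣR = 1.720×10^-5 + 6.914×10^-6 + 0.3741 + 0.02968 + 6.299×10^-4 = 0.4044 K/W
Q = ΔT/ΣR = (51.3 °C − 10.8 °C)/0.4044 = 100 W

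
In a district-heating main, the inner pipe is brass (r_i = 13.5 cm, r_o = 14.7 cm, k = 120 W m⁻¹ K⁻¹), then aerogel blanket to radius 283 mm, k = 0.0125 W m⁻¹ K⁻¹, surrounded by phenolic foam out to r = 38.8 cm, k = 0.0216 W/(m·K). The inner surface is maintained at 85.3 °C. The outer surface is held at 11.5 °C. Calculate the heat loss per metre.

Resistance network (inner→outer):
  R'_brass = ln(0.147/0.135)/(2πk) = 0.08516/(2π·120) = 1.129×10^-4 m·K/W
  R'_aerogel blanket = ln(0.283/0.147)/(2πk) = 0.6550/(2π·0.0125) = 8.340 m·K/W
  R'_phenolic foam = ln(0.388/0.283)/(2πk) = 0.3156/(2π·0.0216) = 2.325 m·K/W
ΣR = 1.129×10^-4 + 8.340 + 2.325 = 10.67 m·K/W
Q' = ΔT/ΣR = (85.3 °C − 11.5 °C)/10.67 = 6.92 W/m

Q' = 6.92 W/m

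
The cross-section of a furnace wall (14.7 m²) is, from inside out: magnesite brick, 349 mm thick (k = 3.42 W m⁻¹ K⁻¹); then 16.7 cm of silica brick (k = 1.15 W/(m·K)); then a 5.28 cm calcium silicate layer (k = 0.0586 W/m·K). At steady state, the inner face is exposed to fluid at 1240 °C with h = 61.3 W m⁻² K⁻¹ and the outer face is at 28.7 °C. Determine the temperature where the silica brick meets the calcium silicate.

T = 966 °C

Series thermal resistances, inner to outer:
  R_conv,in = 1/(hA) = 1/(61.3·14.7) = 0.001110 K/W
  R_magnesite brick = L/(kA) = 0.349/(3.42·14.7) = 0.006942 K/W
  R_silica brick = L/(kA) = 0.167/(1.15·14.7) = 0.009879 K/W
  R_calcium silicate = L/(kA) = 0.0528/(0.0586·14.7) = 0.06129 K/W
ΣR = 0.001110 + 0.006942 + 0.009879 + 0.06129 = 0.07922 K/W
Q = ΔT/ΣR = (1240 °C − 28.7 °C)/0.07922 = 15290 W
From the inner boundary to the silica brick/calcium silicate interface, ΣR_partial = 0.01793 K/W.
T_interface = T_in − Q·ΣR_partial = 1240 °C − (15290)(0.01793) = 966 °C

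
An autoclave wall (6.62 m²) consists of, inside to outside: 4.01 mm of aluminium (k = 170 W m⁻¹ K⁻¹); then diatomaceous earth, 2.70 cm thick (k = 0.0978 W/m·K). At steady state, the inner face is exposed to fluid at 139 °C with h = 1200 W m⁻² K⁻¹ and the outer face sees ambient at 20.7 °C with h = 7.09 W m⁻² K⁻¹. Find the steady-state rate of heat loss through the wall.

Series thermal resistances, inner to outer:
  R_conv,in = 1/(hA) = 1/(1200·6.62) = 1.259×10^-4 K/W
  R_aluminium = L/(kA) = 0.00401/(170·6.62) = 3.563×10^-6 K/W
  R_diatomaceous earth = L/(kA) = 0.0270/(0.0978·6.62) = 0.04170 K/W
  R_conv,out = 1/(hA) = 1/(7.09·6.62) = 0.02131 K/W
ΣR = 1.259×10^-4 + 3.563×10^-6 + 0.04170 + 0.02131 = 0.06314 K/W
Q = ΔT/ΣR = (139 °C − 20.7 °C)/0.06314 = 1870 W

Q = 1870 W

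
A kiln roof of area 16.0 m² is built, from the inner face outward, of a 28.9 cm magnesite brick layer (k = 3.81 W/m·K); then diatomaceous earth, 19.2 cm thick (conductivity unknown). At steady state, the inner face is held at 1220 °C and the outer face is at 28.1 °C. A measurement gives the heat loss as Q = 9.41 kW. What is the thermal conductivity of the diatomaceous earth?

ΣR = ΔT/Q = |1220 − 28.1|/9410 = 0.1267 K/W
Known resistances:
  R_magnesite brick = L/(kA) = 0.289/(3.81·16.0) = 0.004741 K/W
R_diatomaceous earth = ΣR − ΣR_known = 0.1267 − 0.004741 = 0.1220 K/W
L/(kA) = 0.1220 ⇒ k = 0.192/(0.1220·16.0) = 0.0984 W/m·K

k = 0.0984 W/m·K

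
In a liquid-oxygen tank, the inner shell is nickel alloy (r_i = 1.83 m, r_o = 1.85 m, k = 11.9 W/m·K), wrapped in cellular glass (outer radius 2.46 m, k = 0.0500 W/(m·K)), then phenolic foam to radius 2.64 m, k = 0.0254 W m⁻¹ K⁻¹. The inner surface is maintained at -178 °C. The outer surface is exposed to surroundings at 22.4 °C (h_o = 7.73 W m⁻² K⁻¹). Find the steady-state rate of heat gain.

Q = 664 W

Resistance network (inner→outer):
  R_nickel alloy = (1/1.83 − 1/1.85)/(4πk) = 0.005908/(4π·11.9) = 3.950×10^-5 K/W
  R_cellular glass = (1/1.85 − 1/2.46)/(4πk) = 0.1340/(4π·0.0500) = 0.2133 K/W
  R_phenolic foam = (1/2.46 − 1/2.64)/(4πk) = 0.02772/(4π·0.0254) = 0.08683 K/W
  R_conv,out = 1/(4πr²h) = 1/(4π·2.64²·7.73) = 0.001477 K/W
ΣR = 3.950×10^-5 + 0.2133 + 0.08683 + 0.001477 = 0.3016 K/W
Q = ΔT/ΣR = (-178 °C − 22.4 °C)/0.3016 = -664 W
(Negative Q ⇒ heat flows inward; heat gain = 664 W.)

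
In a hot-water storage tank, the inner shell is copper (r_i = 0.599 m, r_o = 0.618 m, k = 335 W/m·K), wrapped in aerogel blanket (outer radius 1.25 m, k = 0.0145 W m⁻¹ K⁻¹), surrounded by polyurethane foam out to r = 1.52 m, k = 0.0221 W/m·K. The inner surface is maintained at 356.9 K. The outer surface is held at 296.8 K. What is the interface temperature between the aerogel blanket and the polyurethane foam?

T = 302.9 K

Resistance network (inner→outer):
  R_copper = (1/0.599 − 1/0.618)/(4πk) = 0.05133/(4π·335) = 1.219×10^-5 K/W
  R_aerogel blanket = (1/0.618 − 1/1.25)/(4πk) = 0.8181/(4π·0.0145) = 4.490 K/W
  R_polyurethane foam = (1/1.25 − 1/1.52)/(4πk) = 0.1421/(4π·0.0221) = 0.5117 K/W
ΣR = 1.219×10^-5 + 4.490 + 0.5117 = 5.002 K/W
Q = ΔT/ΣR = (356.9 K − 296.8 K)/5.002 = 12.02 W
From the inner boundary to the aerogel blanket/polyurethane foam interface, ΣR_partial = 4.490 K/W.
T_interface = T_in − Q·ΣR_partial = 356.9 K − (12.02)(4.490) = 302.9 K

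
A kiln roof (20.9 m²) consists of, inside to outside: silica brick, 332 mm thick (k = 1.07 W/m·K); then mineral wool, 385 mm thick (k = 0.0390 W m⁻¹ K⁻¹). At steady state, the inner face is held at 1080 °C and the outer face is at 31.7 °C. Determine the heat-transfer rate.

Q = 2.15 kW

Series thermal resistances, inner to outer:
  R_silica brick = L/(kA) = 0.332/(1.07·20.9) = 0.01485 K/W
  R_mineral wool = L/(kA) = 0.385/(0.0390·20.9) = 0.4723 K/W
ΣR = 0.01485 + 0.4723 = 0.4871 K/W
Q = ΔT/ΣR = (1080 °C − 31.7 °C)/0.4871 = 2150 W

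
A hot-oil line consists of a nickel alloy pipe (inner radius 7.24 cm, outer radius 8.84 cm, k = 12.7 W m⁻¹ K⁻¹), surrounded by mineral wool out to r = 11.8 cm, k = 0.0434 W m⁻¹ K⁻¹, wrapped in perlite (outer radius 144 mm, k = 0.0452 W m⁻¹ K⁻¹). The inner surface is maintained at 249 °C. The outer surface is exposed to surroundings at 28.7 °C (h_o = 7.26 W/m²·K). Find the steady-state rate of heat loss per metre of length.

Q' = 115 W/m

Series thermal resistances, inner to outer:
  R'_nickel alloy = ln(0.0884/0.0724)/(2πk) = 0.1997/(2π·12.7) = 0.002502 m·K/W
  R'_mineral wool = ln(0.118/0.0884)/(2πk) = 0.2888/(2π·0.0434) = 1.059 m·K/W
  R'_perlite = ln(0.144/0.118)/(2πk) = 0.1991/(2π·0.0452) = 0.7012 m·K/W
  R'_conv,out = 1/(2πr h) = 1/(2π·0.144·7.26) = 0.1522 m·K/W
ΣR = 0.002502 + 1.059 + 0.7012 + 0.1522 = 1.915 m·K/W
Q' = ΔT/ΣR = (249 °C − 28.7 °C)/1.915 = 115 W/m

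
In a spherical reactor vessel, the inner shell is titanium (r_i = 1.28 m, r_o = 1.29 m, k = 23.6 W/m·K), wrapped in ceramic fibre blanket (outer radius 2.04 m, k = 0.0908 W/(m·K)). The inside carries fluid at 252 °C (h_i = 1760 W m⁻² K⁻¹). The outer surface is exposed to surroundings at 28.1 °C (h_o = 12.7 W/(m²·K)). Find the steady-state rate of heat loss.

Q = 891 W

Series thermal resistances, inner to outer:
  R_conv,in = 1/(4πr²h) = 1/(4π·1.28²·1760) = 2.760×10^-5 K/W
  R_titanium = (1/1.28 − 1/1.29)/(4πk) = 0.006056/(4π·23.6) = 2.042×10^-5 K/W
  R_ceramic fibre blanket = (1/1.29 − 1/2.04)/(4πk) = 0.2850/(4π·0.0908) = 0.2498 K/W
  R_conv,out = 1/(4πr²h) = 1/(4π·2.04²·12.7) = 0.001506 K/W
ΣR = 2.760×10^-5 + 2.042×10^-5 + 0.2498 + 0.001506 = 0.2514 K/W
Q = ΔT/ΣR = (252 °C − 28.1 °C)/0.2514 = 891 W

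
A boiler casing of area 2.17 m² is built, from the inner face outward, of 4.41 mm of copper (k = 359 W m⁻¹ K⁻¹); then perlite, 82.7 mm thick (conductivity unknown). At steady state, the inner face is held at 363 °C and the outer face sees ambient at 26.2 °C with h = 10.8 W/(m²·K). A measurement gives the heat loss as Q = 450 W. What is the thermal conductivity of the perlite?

ΣR = ΔT/Q = |363 − 26.2|/450 = 0.7484 K/W
Known resistances:
  R_copper = L/(kA) = 0.00441/(359·2.17) = 5.661×10^-6 K/W
  R_conv,out = 1/(hA) = 1/(10.8·2.17) = 0.04267 K/W
R_perlite = ΣR − ΣR_known = 0.7484 − 0.04268 = 0.7057 K/W
L/(kA) = 0.7057 ⇒ k = 0.0827/(0.7057·2.17) = 0.0540 W/m·K

k = 0.0540 W/m·K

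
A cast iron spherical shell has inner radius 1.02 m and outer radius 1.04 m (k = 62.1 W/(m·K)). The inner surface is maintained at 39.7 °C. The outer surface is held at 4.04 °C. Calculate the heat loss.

Q = 1.48×10^6 W

Q = 4πk·ΔT/(1/r₁ − 1/r₂) = 4π × 62.1 × 35.66 / (1/1.02 − 1/1.04) = 1.48×10^6 W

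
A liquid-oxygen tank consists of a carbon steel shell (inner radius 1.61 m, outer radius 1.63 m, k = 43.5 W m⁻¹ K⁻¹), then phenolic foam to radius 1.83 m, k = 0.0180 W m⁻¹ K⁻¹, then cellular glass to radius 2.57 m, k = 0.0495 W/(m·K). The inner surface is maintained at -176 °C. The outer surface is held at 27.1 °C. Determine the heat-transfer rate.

Q = 370 W

Treat each layer as a resistance in series:
  R_carbon steel = (1/1.61 − 1/1.63)/(4πk) = 0.007621/(4π·43.5) = 1.394×10^-5 K/W
  R_phenolic foam = (1/1.63 − 1/1.83)/(4πk) = 0.06705/(4π·0.0180) = 0.2964 K/W
  R_cellular glass = (1/1.83 − 1/2.57)/(4πk) = 0.1573/(4π·0.0495) = 0.2529 K/W
ΣR = 1.394×10^-5 + 0.2964 + 0.2529 = 0.5493 K/W
Q = ΔT/ΣR = (-176 °C − 27.1 °C)/0.5493 = -370 W
(Negative Q ⇒ heat flows inward; heat gain = 370 W.)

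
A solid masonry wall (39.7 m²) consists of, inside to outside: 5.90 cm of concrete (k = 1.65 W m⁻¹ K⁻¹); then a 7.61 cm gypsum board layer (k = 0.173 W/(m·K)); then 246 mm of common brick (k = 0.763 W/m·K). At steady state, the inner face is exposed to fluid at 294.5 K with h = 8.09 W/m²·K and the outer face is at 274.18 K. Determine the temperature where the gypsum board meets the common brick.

Series thermal resistances, inner to outer:
  R_conv,in = 1/(hA) = 1/(8.09·39.7) = 0.003114 K/W
  R_concrete = L/(kA) = 0.0590/(1.65·39.7) = 9.007×10^-4 K/W
  R_gypsum board = L/(kA) = 0.0761/(0.173·39.7) = 0.01108 K/W
  R_common brick = L/(kA) = 0.246/(0.763·39.7) = 0.008121 K/W
ΣR = 0.003114 + 9.007×10^-4 + 0.01108 + 0.008121 = 0.02322 K/W
Q = ΔT/ΣR = (294.5 K − 274.18 K)/0.02322 = 875.1 W
From the inner boundary to the gypsum board/common brick interface, ΣR_partial = 0.01509 K/W.
T_interface = T_in − Q·ΣR_partial = 294.5 K − (875.1)(0.01509) = 281.29 K

T = 281.29 K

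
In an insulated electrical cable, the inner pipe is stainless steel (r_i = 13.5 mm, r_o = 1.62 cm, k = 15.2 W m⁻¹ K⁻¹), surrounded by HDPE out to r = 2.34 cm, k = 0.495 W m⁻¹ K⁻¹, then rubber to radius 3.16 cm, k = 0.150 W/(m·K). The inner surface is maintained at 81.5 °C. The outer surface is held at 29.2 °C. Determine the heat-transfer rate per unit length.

Q' = 119 W/m

Resistance network (inner→outer):
  R'_stainless steel = ln(0.0162/0.0135)/(2πk) = 0.1823/(2π·15.2) = 0.001909 m·K/W
  R'_HDPE = ln(0.0234/0.0162)/(2πk) = 0.3677/(2π·0.495) = 0.1182 m·K/W
  R'_rubber = ln(0.0316/0.0234)/(2πk) = 0.3004/(2π·0.150) = 0.3188 m·K/W
ΣR = 0.001909 + 0.1182 + 0.3188 = 0.4389 m·K/W
Q' = ΔT/ΣR = (81.5 °C − 29.2 °C)/0.4389 = 119 W/m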